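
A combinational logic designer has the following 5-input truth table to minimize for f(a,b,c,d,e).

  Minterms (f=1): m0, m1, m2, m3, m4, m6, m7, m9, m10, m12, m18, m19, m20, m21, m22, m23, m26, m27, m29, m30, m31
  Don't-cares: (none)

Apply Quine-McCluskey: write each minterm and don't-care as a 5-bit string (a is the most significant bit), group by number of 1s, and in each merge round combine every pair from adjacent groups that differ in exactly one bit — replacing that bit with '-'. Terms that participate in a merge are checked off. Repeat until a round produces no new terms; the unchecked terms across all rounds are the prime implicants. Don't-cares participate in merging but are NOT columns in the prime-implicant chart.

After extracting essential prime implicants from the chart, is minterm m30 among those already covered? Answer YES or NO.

YES

[col 0] 00000*, 00001*, 00010*, 00011*, 00100*, 00110*, 00111*, 01001*, 01010*, 01100*, 10010*, 10011*, 10100*, 10101*, 10110*, 10111*, 11010*, 11011*, 11101*, 11110*, 11111*
[col 1] -0010*, -0011*, -0100*, -0110*, -0111*, -1010*, 0-001, 0-010*, 0-100, 00-00*, 00-10*, 00-11*, 000-0*, 000-1*, 0000-*, 0001-*, 001-0*, 0011-*, 1-010*, 1-011*, 1-101*, 1-110*, 1-111*, 10-10*, 10-11*, 1001-*, 101-0*, 101-1*, 1010-*, 1011-*, 11-10*, 11-11*, 1101-*, 111-1*, 1111-*
[col 2] --010, -0-10*, -0-11*, -001-*, -01-0, -011-*, 00--0, 00-1-*, 000--, 1--10*, 1--11*, 1-01-*, 1-1-1, 1-11-*, 10-1-*, 101--, 11-1-*
[col 3] -0-1-, 1--1-
Prime implicants: --010, -0-1-, -01-0, 0-001, 0-100, 00--0, 000--, 1--1-, 1-1-1, 101--
PI chart (minterm → PIs covering it):
  0 | 00--0,000--
  1 | 0-001,000--
  2 | --010,-0-1-,00--0,000--
  3 | -0-1-,000--
  4 | -01-0,0-100,00--0
  6 | -0-1-,-01-0,00--0
  7 | -0-1-  (sole → essential)
  9 | 0-001  (sole → essential)
  10 | --010  (sole → essential)
  12 | 0-100  (sole → essential)
  18 | --010,-0-1-,1--1-
  19 | -0-1-,1--1-
  20 | -01-0,101--
  21 | 1-1-1,101--
  22 | -0-1-,-01-0,1--1-,101--
  23 | -0-1-,1--1-,1-1-1,101--
  26 | --010,1--1-
  27 | 1--1-  (sole → essential)
  29 | 1-1-1  (sole → essential)
  30 | 1--1-  (sole → essential)
  31 | 1--1-,1-1-1
Essential prime implicants: --010, -0-1-, 0-001, 0-100, 1--1-, 1-1-1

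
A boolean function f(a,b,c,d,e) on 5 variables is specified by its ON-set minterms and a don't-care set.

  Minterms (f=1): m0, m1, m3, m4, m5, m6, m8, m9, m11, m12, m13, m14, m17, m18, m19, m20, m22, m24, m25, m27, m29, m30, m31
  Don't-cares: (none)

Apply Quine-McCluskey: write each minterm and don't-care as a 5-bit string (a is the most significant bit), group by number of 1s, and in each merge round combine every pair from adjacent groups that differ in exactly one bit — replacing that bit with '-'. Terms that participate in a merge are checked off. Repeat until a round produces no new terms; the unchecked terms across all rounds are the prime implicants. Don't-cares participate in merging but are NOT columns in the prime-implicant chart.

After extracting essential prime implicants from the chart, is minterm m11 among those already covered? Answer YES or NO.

size-2^0 implicants → 00000(✓)  00001(✓)  00011(✓)  00100(✓)  00101(✓)  00110(✓)  01000(✓)  01001(✓)  01011(✓)  01100(✓)  01101(✓)  01110(✓)  10001(✓)  10010(✓)  10011(✓)  10100(✓)  10110(✓)  11000(✓)  11001(✓)  11011(✓)  11101(✓)  11110(✓)  11111(✓)
size-2^1 implicants → -0001(✓)  -0011(✓)  -0100(✓)  -0110(✓)  -1000(✓)  -1001(✓)  -1011(✓)  -1101(✓)  -1110(✓)  0-000(✓)  0-001(✓)  0-011(✓)  0-100(✓)  0-101(✓)  0-110(✓)  00-00(✓)  00-01(✓)  000-1(✓)  0000-(✓)  001-0(✓)  0010-(✓)  01-00(✓)  01-01(✓)  010-1(✓)  0100-(✓)  011-0(✓)  0110-(✓)  1-001(✓)  1-011(✓)  1-110(✓)  10-10  100-1(✓)  1001-  101-0(✓)  11-01(✓)  11-11(✓)  110-1(✓)  1100-(✓)  111-1(✓)  1111-
size-2^2 implicants → --001(✓)  --011(✓)  --110  -00-1(✓)  -01-0  -1-01  -10-1(✓)  -100-  0--00(✓)  0--01(✓)  0-0-1(✓)  0-00-(✓)  0-1-0  0-10-(✓)  00-0-(✓)  01-0-(✓)  1-0-1(✓)  11--1
size-2^3 implicants → --0-1  0--0-
Unchecked terms (primes): --0-1, --110, -01-0, -1-01, -100-, 0--0-, 0-1-0, 10-10, 1001-, 11--1, 1111-
Minterm coverage:
  m0 ⊆ 0--0- [E]
  m1 ⊆ --0-1,0--0-
  m3 ⊆ --0-1 [E]
  m4 ⊆ -01-0,0--0-,0-1-0
  m5 ⊆ 0--0- [E]
  m6 ⊆ --110,-01-0,0-1-0
  m8 ⊆ -100-,0--0-
  m9 ⊆ --0-1,-1-01,-100-,0--0-
  m11 ⊆ --0-1 [E]
  m12 ⊆ 0--0-,0-1-0
  m13 ⊆ -1-01,0--0-
  m14 ⊆ --110,0-1-0
  m17 ⊆ --0-1 [E]
  m18 ⊆ 10-10,1001-
  m19 ⊆ --0-1,1001-
  m20 ⊆ -01-0 [E]
  m22 ⊆ --110,-01-0,10-10
  m24 ⊆ -100- [E]
  m25 ⊆ --0-1,-1-01,-100-,11--1
  m27 ⊆ --0-1,11--1
  m29 ⊆ -1-01,11--1
  m30 ⊆ --110,1111-
  m31 ⊆ 11--1,1111-
E = {--0-1, -01-0, -100-, 0--0-}

YES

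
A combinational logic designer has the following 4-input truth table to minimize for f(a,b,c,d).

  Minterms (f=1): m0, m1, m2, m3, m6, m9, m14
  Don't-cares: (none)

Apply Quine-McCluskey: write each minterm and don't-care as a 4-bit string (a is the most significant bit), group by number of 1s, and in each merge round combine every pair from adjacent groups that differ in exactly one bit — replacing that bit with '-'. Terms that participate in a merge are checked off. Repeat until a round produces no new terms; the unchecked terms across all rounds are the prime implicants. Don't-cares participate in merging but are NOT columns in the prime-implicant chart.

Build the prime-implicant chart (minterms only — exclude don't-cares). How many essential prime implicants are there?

Round 0: 0000✓ 0001✓ 0010✓ 0011✓ 0110✓ 1001✓ 1110✓
Round 1: -001 -110 0-10 00-0✓ 00-1✓ 000-✓ 001-✓
Round 2: 00--
PIs = {-001, -110, 0-10, 00--}
Coverage chart:
  m0: 00-- ←essential
  m1: -001,00--
  m2: 0-10,00--
  m3: 00-- ←essential
  m6: -110,0-10
  m9: -001 ←essential
  m14: -110 ←essential
Essential: -001, -110, 00--

3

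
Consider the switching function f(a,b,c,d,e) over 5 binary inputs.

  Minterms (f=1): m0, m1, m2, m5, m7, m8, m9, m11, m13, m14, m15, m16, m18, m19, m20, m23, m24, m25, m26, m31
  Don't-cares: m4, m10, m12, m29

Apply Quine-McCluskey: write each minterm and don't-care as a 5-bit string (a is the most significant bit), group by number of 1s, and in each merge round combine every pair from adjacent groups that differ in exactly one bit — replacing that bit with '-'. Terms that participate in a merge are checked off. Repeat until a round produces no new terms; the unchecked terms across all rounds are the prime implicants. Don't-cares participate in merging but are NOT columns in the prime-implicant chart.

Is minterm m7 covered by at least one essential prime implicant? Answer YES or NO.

NO

Round 0: 00000✓ 00001✓ 00010✓ 00100✓ 00101✓ 00111✓ 01000✓ 01001✓ 01010✓ 01011✓ 01100✓ 01101✓ 01110✓ 01111✓ 10000✓ 10010✓ 10011✓ 10100✓ 10111✓ 11000✓ 11001✓ 11010✓ 11101✓ 11111✓
Round 1: -0000✓ -0010✓ -0100✓ -0111✓ -1000✓ -1001✓ -1010✓ -1101✓ -1111✓ 0-000✓ 0-001✓ 0-010✓ 0-100✓ 0-101✓ 0-111✓ 00-00✓ 00-01✓ 000-0✓ 0000-✓ 001-1✓ 0010-✓ 01-00✓ 01-01✓ 01-10✓ 01-11✓ 010-0✓ 010-1✓ 0100-✓ 0101-✓ 011-0✓ 011-1✓ 0110-✓ 0111-✓ 1-000✓ 1-010✓ 1-111✓ 10-00✓ 10-11 100-0✓ 1001- 11-01✓ 110-0✓ 1100-✓ 111-1✓
Round 2: --000✓ --010✓ --111 -0-00 -00-0✓ -1-01 -10-0✓ -100- -11-1 0--00✓ 0--01✓ 0-0-0✓ 0-00-✓ 0-1-1 0-10-✓ 00-0-✓ 01--0✓ 01--1✓ 01-0-✓ 01-1-✓ 010--✓ 011--✓ 1-0-0✓
Round 3: --0-0 0--0- 01---
PIs = {--0-0, --111, -0-00, -1-01, -100-, -11-1, 0--0-, 0-1-1, 01---, 10-11, 1001-}
Coverage chart:
  m0: --0-0,-0-00,0--0-
  m1: 0--0- ←essential
  m2: --0-0 ←essential
  m5: 0--0-,0-1-1
  m7: --111,0-1-1
  m8: --0-0,-100-,0--0-,01---
  m9: -1-01,-100-,0--0-,01---
  m11: 01--- ←essential
  m13: -1-01,-11-1,0--0-,0-1-1,01---
  m14: 01--- ←essential
  m15: --111,-11-1,0-1-1,01---
  m16: --0-0,-0-00
  m18: --0-0,1001-
  m19: 10-11,1001-
  m20: -0-00 ←essential
  m23: --111,10-11
  m24: --0-0,-100-
  m25: -1-01,-100-
  m26: --0-0 ←essential
  m31: --111,-11-1
Essential: --0-0, -0-00, 0--0-, 01---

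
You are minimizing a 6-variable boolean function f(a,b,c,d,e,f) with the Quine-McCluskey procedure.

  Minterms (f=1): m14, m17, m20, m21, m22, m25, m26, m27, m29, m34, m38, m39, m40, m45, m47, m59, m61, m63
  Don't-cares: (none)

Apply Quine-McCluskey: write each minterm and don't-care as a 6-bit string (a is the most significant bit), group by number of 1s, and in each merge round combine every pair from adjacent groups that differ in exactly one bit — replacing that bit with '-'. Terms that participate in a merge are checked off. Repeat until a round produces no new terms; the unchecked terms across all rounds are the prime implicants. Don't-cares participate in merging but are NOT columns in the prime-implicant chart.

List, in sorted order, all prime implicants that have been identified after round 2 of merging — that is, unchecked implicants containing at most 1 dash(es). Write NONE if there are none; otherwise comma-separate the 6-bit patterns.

Round 0: 001110 010001✓ 010100✓ 010101✓ 010110✓ 011001✓ 011010✓ 011011✓ 011101✓ 100010✓ 100110✓ 100111✓ 101000 101101✓ 101111✓ 111011✓ 111101✓ 111111✓
Round 1: -11011 -11101 01-001✓ 01-101✓ 010-01✓ 0101-0 01010- 011-01✓ 0110-1 01101- 1-1101✓ 1-1111✓ 10-111 100-10 10011- 1011-1✓ 111-11 1111-1✓
Round 2: 01--01 1-11-1
PIs = {-11011, -11101, 001110, 01--01, 0101-0, 01010-, 0110-1, 01101-, 1-11-1, 10-111, 100-10, 10011-, 101000, 111-11}

-11011, -11101, 001110, 0101-0, 01010-, 0110-1, 01101-, 10-111, 100-10, 10011-, 101000, 111-11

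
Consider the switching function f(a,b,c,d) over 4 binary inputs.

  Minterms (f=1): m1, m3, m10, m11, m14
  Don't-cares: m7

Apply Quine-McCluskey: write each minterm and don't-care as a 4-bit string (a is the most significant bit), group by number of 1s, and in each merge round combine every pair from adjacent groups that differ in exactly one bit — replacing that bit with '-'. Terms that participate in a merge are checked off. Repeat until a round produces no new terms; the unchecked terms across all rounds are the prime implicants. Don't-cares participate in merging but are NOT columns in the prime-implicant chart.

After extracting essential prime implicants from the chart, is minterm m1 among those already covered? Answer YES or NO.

YES

[col 0] 0001*, 0011*, 0111*, 1010*, 1011*, 1110*
[col 1] -011, 0-11, 00-1, 1-10, 101-
Prime implicants: -011, 0-11, 00-1, 1-10, 101-
PI chart (minterm → PIs covering it):
  1 | 00-1  (sole → essential)
  3 | -011,0-11,00-1
  10 | 1-10,101-
  11 | -011,101-
  14 | 1-10  (sole → essential)
Essential prime implicants: 00-1, 1-10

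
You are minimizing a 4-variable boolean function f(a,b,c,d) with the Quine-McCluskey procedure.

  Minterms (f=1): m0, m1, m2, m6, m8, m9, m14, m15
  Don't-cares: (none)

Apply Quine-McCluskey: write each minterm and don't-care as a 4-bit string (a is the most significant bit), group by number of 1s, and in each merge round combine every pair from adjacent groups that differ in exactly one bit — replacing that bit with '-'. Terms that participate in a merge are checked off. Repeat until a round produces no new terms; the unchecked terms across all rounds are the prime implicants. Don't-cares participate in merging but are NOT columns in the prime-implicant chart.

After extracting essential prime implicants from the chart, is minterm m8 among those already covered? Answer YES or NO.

size-2^0 implicants → 0000(✓)  0001(✓)  0010(✓)  0110(✓)  1000(✓)  1001(✓)  1110(✓)  1111(✓)
size-2^1 implicants → -000(✓)  -001(✓)  -110  0-10  00-0  000-(✓)  100-(✓)  111-
size-2^2 implicants → -00-
Unchecked terms (primes): -00-, -110, 0-10, 00-0, 111-
Minterm coverage:
  m0 ⊆ -00-,00-0
  m1 ⊆ -00- [E]
  m2 ⊆ 0-10,00-0
  m6 ⊆ -110,0-10
  m8 ⊆ -00- [E]
  m9 ⊆ -00- [E]
  m14 ⊆ -110,111-
  m15 ⊆ 111- [E]
E = {-00-, 111-}

YES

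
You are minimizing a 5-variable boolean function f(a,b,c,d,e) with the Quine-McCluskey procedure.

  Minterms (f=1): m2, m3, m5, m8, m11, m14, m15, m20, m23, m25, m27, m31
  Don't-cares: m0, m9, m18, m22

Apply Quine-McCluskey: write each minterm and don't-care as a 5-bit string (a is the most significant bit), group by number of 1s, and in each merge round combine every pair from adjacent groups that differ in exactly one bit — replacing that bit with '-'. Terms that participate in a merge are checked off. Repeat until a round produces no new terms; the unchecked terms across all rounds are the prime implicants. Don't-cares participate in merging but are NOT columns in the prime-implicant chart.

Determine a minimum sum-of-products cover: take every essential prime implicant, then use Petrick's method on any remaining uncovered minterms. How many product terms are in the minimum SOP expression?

7

Round 0: 00000✓ 00010✓ 00011✓ 00101 01000✓ 01001✓ 01011✓ 01110✓ 01111✓ 10010✓ 10100✓ 10110✓ 10111✓ 11001✓ 11011✓ 11111✓
Round 1: -0010 -1001✓ -1011✓ -1111✓ 0-000 0-011 000-0 0001- 01-11✓ 010-1✓ 0100- 0111- 1-111 10-10 101-0 1011- 11-11✓ 110-1✓
Round 2: -1-11 -10-1
PIs = {-0010, -1-11, -10-1, 0-000, 0-011, 000-0, 0001-, 00101, 0100-, 0111-, 1-111, 10-10, 101-0, 1011-}
Coverage chart:
  m2: -0010,000-0,0001-
  m3: 0-011,0001-
  m5: 00101 ←essential
  m8: 0-000,0100-
  m11: -1-11,-10-1,0-011
  m14: 0111- ←essential
  m15: -1-11,0111-
  m20: 101-0 ←essential
  m23: 1-111,1011-
  m25: -10-1 ←essential
  m27: -1-11,-10-1
  m31: -1-11,1-111
Essential: -10-1, 00101, 0111-, 101-0
Petrick residual → 0-000, 0001-, 1-111
Min cover (7 terms): bc'e + a'c'd'e' + a'b'c'd + a'b'cd'e + a'bcd + acde + ab'ce'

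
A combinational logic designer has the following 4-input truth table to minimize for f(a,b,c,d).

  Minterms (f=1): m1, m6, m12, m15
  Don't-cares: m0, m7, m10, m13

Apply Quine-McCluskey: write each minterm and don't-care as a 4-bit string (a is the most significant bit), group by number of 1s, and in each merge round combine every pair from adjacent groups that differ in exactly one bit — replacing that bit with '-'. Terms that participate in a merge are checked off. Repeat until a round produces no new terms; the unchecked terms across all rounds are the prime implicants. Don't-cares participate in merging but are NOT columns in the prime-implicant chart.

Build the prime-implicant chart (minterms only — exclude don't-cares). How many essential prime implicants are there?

size-2^0 implicants → 0000(✓)  0001(✓)  0110(✓)  0111(✓)  1010  1100(✓)  1101(✓)  1111(✓)
size-2^1 implicants → -111  000-  011-  11-1  110-
Unchecked terms (primes): -111, 000-, 011-, 1010, 11-1, 110-
Minterm coverage:
  m1 ⊆ 000- [E]
  m6 ⊆ 011- [E]
  m12 ⊆ 110- [E]
  m15 ⊆ -111,11-1
E = {000-, 011-, 110-}

3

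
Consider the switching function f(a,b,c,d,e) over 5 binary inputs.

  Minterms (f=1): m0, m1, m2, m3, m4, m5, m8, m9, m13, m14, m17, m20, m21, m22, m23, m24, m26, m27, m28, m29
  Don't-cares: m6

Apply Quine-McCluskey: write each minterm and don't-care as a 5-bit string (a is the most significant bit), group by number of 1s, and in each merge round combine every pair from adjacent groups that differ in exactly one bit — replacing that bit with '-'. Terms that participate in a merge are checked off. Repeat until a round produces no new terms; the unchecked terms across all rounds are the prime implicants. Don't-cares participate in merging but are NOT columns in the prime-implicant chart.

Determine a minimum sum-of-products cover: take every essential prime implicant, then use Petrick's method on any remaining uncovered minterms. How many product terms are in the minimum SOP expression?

size-2^0 implicants → 00000(✓)  00001(✓)  00010(✓)  00011(✓)  00100(✓)  00101(✓)  00110(✓)  01000(✓)  01001(✓)  01101(✓)  01110(✓)  10001(✓)  10100(✓)  10101(✓)  10110(✓)  10111(✓)  11000(✓)  11010(✓)  11011(✓)  11100(✓)  11101(✓)
size-2^1 implicants → -0001(✓)  -0100(✓)  -0101(✓)  -0110(✓)  -1000  -1101(✓)  0-000(✓)  0-001(✓)  0-101(✓)  0-110  00-00(✓)  00-01(✓)  00-10(✓)  000-0(✓)  000-1(✓)  0000-(✓)  0001-(✓)  001-0(✓)  0010-(✓)  01-01(✓)  0100-(✓)  1-100(✓)  1-101(✓)  10-01(✓)  101-0(✓)  101-1(✓)  1010-(✓)  1011-(✓)  11-00  110-0  1101-  1110-(✓)
size-2^2 implicants → --101  -0-01  -01-0  -010-  0--01  0-00-  00--0  00-0-  000--  1-10-  101--
Unchecked terms (primes): --101, -0-01, -01-0, -010-, -1000, 0--01, 0-00-, 0-110, 00--0, 00-0-, 000--, 1-10-, 101--, 11-00, 110-0, 1101-
Minterm coverage:
  m0 ⊆ 0-00-,00--0,00-0-,000--
  m1 ⊆ -0-01,0--01,0-00-,00-0-,000--
  m2 ⊆ 00--0,000--
  m3 ⊆ 000-- [E]
  m4 ⊆ -01-0,-010-,00--0,00-0-
  m5 ⊆ --101,-0-01,-010-,0--01,00-0-
  m8 ⊆ -1000,0-00-
  m9 ⊆ 0--01,0-00-
  m13 ⊆ --101,0--01
  m14 ⊆ 0-110 [E]
  m17 ⊆ -0-01 [E]
  m20 ⊆ -01-0,-010-,1-10-,101--
  m21 ⊆ --101,-0-01,-010-,1-10-,101--
  m22 ⊆ -01-0,101--
  m23 ⊆ 101-- [E]
  m24 ⊆ -1000,11-00,110-0
  m26 ⊆ 110-0,1101-
  m27 ⊆ 1101- [E]
  m28 ⊆ 1-10-,11-00
  m29 ⊆ --101,1-10-
E = {-0-01, 0-110, 000--, 101--, 1101-}
Petrick residual → --101, -01-0, 0-00-, 11-00
Cover = cd'e + b'd'e + b'ce' + a'c'd' + a'cde' + a'b'c' + ab'c + abd'e' + abc'd  |cover|=9

9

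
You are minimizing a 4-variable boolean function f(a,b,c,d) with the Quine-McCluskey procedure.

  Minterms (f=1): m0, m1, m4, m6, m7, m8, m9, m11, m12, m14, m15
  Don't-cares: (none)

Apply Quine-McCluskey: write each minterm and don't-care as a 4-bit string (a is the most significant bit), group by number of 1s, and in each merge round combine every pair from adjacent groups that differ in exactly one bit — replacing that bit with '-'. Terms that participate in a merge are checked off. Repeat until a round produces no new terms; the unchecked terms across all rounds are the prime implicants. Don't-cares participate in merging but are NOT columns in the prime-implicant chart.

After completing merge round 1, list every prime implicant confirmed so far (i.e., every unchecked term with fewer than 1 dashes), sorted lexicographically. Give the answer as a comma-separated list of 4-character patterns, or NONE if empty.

Round 0: 0000✓ 0001✓ 0100✓ 0110✓ 0111✓ 1000✓ 1001✓ 1011✓ 1100✓ 1110✓ 1111✓
Round 1: -000✓ -001✓ -100✓ -110✓ -111✓ 0-00✓ 000-✓ 01-0✓ 011-✓ 1-00✓ 1-11 10-1 100-✓ 11-0✓ 111-✓
Round 2: --00 -00- -1-0 -11-
PIs = {--00, -00-, -1-0, -11-, 1-11, 10-1}

NONE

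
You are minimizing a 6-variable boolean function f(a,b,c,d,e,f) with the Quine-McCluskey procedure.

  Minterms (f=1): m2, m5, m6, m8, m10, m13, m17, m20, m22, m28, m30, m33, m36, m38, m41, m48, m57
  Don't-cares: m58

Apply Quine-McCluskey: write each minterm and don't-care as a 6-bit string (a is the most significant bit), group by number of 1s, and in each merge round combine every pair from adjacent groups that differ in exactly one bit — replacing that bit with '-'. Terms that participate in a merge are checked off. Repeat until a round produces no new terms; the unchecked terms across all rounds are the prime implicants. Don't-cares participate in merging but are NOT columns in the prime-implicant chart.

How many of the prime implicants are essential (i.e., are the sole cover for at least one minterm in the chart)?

Round 0: 000010✓ 000101✓ 000110✓ 001000✓ 001010✓ 001101✓ 010001 010100✓ 010110✓ 011100✓ 011110✓ 100001✓ 100100✓ 100110✓ 101001✓ 110000 111001✓ 111010
Round 1: -00110 0-0110 00-010 00-101 000-10 0010-0 01-100✓ 01-110✓ 0101-0✓ 0111-0✓ 1-1001 10-001 1001-0
Round 2: 01-1-0
PIs = {-00110, 0-0110, 00-010, 00-101, 000-10, 0010-0, 01-1-0, 010001, 1-1001, 10-001, 1001-0, 110000, 111010}
Coverage chart:
  m2: 00-010,000-10
  m5: 00-101 ←essential
  m6: -00110,0-0110,000-10
  m8: 0010-0 ←essential
  m10: 00-010,0010-0
  m13: 00-101 ←essential
  m17: 010001 ←essential
  m20: 01-1-0 ←essential
  m22: 0-0110,01-1-0
  m28: 01-1-0 ←essential
  m30: 01-1-0 ←essential
  m33: 10-001 ←essential
  m36: 1001-0 ←essential
  m38: -00110,1001-0
  m41: 1-1001,10-001
  m48: 110000 ←essential
  m57: 1-1001 ←essential
Essential: 00-101, 0010-0, 01-1-0, 010001, 1-1001, 10-001, 1001-0, 110000

8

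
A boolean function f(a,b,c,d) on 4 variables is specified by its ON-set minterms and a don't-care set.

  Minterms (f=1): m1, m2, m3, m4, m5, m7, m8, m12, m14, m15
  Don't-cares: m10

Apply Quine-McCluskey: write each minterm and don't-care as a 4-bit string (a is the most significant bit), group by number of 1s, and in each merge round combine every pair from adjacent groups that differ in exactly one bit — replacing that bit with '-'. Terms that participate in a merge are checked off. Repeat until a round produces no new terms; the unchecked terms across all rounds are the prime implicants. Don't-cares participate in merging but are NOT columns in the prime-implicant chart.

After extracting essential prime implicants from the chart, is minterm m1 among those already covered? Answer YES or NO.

size-2^0 implicants → 0001(✓)  0010(✓)  0011(✓)  0100(✓)  0101(✓)  0111(✓)  1000(✓)  1010(✓)  1100(✓)  1110(✓)  1111(✓)
size-2^1 implicants → -010  -100  -111  0-01(✓)  0-11(✓)  00-1(✓)  001-  01-1(✓)  010-  1-00(✓)  1-10(✓)  10-0(✓)  11-0(✓)  111-
size-2^2 implicants → 0--1  1--0
Unchecked terms (primes): -010, -100, -111, 0--1, 001-, 010-, 1--0, 111-
Minterm coverage:
  m1 ⊆ 0--1 [E]
  m2 ⊆ -010,001-
  m3 ⊆ 0--1,001-
  m4 ⊆ -100,010-
  m5 ⊆ 0--1,010-
  m7 ⊆ -111,0--1
  m8 ⊆ 1--0 [E]
  m12 ⊆ -100,1--0
  m14 ⊆ 1--0,111-
  m15 ⊆ -111,111-
E = {0--1, 1--0}

YES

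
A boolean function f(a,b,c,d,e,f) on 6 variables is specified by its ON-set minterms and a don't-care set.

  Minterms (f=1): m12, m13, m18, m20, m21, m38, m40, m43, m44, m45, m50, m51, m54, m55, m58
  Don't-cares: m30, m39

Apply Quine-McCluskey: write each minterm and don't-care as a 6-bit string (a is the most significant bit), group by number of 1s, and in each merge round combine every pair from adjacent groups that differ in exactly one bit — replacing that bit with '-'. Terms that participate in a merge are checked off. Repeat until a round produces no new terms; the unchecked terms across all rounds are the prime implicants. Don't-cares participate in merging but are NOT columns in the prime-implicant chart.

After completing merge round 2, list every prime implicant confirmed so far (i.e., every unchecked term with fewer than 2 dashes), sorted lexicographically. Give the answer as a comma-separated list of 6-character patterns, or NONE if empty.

[col 0] 001100*, 001101*, 010010*, 010100*, 010101*, 011110, 100110*, 100111*, 101000*, 101011, 101100*, 101101*, 110010*, 110011*, 110110*, 110111*, 111010*
[col 1] -01100*, -01101*, -10010, 00110-*, 01010-, 1-0110*, 1-0111*, 10011-*, 101-00, 10110-*, 11-010, 110-10*, 110-11*, 11001-*, 11011-*
[col 2] -0110-, 1-011-, 110-1-
Prime implicants: -0110-, -10010, 01010-, 011110, 1-011-, 101-00, 101011, 11-010, 110-1-

-10010, 01010-, 011110, 101-00, 101011, 11-010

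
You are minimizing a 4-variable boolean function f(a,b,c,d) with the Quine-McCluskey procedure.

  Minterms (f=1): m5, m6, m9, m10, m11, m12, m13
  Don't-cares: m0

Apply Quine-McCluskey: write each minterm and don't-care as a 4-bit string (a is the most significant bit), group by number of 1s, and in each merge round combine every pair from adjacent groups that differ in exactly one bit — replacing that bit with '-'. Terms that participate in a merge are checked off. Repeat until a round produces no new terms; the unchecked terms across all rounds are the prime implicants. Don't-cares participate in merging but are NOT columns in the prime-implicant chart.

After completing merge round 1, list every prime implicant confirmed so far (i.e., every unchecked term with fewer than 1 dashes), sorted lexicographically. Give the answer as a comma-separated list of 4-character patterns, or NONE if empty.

0000, 0110

size-2^0 implicants → 0000  0101(✓)  0110  1001(✓)  1010(✓)  1011(✓)  1100(✓)  1101(✓)
size-2^1 implicants → -101  1-01  10-1  101-  110-
Unchecked terms (primes): -101, 0000, 0110, 1-01, 10-1, 101-, 110-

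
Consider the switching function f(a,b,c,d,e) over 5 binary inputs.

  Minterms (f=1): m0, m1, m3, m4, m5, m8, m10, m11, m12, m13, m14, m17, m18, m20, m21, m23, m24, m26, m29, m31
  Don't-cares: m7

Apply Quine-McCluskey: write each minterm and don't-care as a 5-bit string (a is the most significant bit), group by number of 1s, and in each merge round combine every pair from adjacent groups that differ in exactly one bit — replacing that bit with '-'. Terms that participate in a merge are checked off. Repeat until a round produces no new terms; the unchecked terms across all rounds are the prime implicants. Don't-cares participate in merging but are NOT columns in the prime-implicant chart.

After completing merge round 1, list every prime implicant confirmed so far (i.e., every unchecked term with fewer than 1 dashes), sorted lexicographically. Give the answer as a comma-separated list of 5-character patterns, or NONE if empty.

[col 0] 00000*, 00001*, 00011*, 00100*, 00101*, 00111*, 01000*, 01010*, 01011*, 01100*, 01101*, 01110*, 10001*, 10010*, 10100*, 10101*, 10111*, 11000*, 11010*, 11101*, 11111*
[col 1] -0001*, -0100*, -0101*, -0111*, -1000*, -1010*, -1101*, 0-000*, 0-011, 0-100*, 0-101*, 00-00*, 00-01*, 00-11*, 000-1*, 0000-*, 001-1*, 0010-*, 01-00*, 01-10*, 010-0*, 0101-, 011-0*, 0110-*, 1-010, 1-101*, 1-111*, 10-01*, 101-1*, 1010-*, 110-0*, 111-1*
[col 2] --101, -0-01, -01-1, -010-, -10-0, 0--00, 0-10-, 00--1, 00-0-, 01--0, 1-1-1
Prime implicants: --101, -0-01, -01-1, -010-, -10-0, 0--00, 0-011, 0-10-, 00--1, 00-0-, 01--0, 0101-, 1-010, 1-1-1

NONE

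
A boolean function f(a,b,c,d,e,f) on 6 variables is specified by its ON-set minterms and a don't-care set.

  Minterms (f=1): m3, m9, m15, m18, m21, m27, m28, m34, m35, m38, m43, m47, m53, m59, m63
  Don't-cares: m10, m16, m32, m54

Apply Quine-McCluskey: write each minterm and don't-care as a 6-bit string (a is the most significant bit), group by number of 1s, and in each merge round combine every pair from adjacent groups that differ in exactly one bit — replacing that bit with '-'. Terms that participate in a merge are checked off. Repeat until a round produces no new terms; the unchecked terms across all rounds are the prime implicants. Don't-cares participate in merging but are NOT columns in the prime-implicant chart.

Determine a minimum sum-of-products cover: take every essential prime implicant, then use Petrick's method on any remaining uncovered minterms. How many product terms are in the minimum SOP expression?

9

size-2^0 implicants → 000011(✓)  001001  001010  001111(✓)  010000(✓)  010010(✓)  010101(✓)  011011(✓)  011100  100000(✓)  100010(✓)  100011(✓)  100110(✓)  101011(✓)  101111(✓)  110101(✓)  110110(✓)  111011(✓)  111111(✓)
size-2^1 implicants → -00011  -01111  -10101  -11011  0100-0  1-0110  1-1011(✓)  1-1111(✓)  10-011  100-10  1000-0  10001-  101-11(✓)  111-11(✓)
size-2^2 implicants → 1-1-11
Unchecked terms (primes): -00011, -01111, -10101, -11011, 001001, 001010, 0100-0, 011100, 1-0110, 1-1-11, 10-011, 100-10, 1000-0, 10001-
Minterm coverage:
  m3 ⊆ -00011 [E]
  m9 ⊆ 001001 [E]
  m15 ⊆ -01111 [E]
  m18 ⊆ 0100-0 [E]
  m21 ⊆ -10101 [E]
  m27 ⊆ -11011 [E]
  m28 ⊆ 011100 [E]
  m34 ⊆ 100-10,1000-0,10001-
  m35 ⊆ -00011,10-011,10001-
  m38 ⊆ 1-0110,100-10
  m43 ⊆ 1-1-11,10-011
  m47 ⊆ -01111,1-1-11
  m53 ⊆ -10101 [E]
  m59 ⊆ -11011,1-1-11
  m63 ⊆ 1-1-11 [E]
E = {-00011, -01111, -10101, -11011, 001001, 0100-0, 011100, 1-1-11}
Petrick residual → 100-10
Cover = b'c'd'ef + b'cdef + bc'de'f + bcd'ef + a'b'cd'e'f + a'bc'd'f' + a'bcde'f' + acef + ab'c'ef'  |cover|=9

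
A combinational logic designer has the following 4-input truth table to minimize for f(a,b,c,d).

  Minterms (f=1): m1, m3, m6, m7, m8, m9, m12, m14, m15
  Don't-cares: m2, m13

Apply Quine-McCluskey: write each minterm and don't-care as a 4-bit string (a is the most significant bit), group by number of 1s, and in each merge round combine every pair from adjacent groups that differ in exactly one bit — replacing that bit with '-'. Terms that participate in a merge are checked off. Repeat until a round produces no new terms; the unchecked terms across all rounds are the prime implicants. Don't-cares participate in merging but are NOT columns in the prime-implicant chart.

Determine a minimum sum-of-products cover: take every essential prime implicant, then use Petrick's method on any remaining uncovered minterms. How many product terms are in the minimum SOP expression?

Round 0: 0001✓ 0010✓ 0011✓ 0110✓ 0111✓ 1000✓ 1001✓ 1100✓ 1101✓ 1110✓ 1111✓
Round 1: -001 -110✓ -111✓ 0-10✓ 0-11✓ 00-1 001-✓ 011-✓ 1-00✓ 1-01✓ 100-✓ 11-0✓ 11-1✓ 110-✓ 111-✓
Round 2: -11- 0-1- 1-0- 11--
PIs = {-001, -11-, 0-1-, 00-1, 1-0-, 11--}
Coverage chart:
  m1: -001,00-1
  m3: 0-1-,00-1
  m6: -11-,0-1-
  m7: -11-,0-1-
  m8: 1-0- ←essential
  m9: -001,1-0-
  m12: 1-0-,11--
  m14: -11-,11--
  m15: -11-,11--
Essential: 1-0-
Petrick residual → -11-, 00-1
Min cover (3 terms): bc + a'b'd + ac'

3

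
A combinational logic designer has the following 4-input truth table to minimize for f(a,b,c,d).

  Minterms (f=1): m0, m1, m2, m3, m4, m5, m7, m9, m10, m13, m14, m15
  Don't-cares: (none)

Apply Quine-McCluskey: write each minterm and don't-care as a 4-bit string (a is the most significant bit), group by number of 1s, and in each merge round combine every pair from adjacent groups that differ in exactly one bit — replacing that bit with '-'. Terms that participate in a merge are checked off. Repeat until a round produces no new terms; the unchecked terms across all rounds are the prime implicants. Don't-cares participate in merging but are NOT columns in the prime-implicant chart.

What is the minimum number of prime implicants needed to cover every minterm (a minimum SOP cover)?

Round 0: 0000✓ 0001✓ 0010✓ 0011✓ 0100✓ 0101✓ 0111✓ 1001✓ 1010✓ 1101✓ 1110✓ 1111✓
Round 1: -001✓ -010 -101✓ -111✓ 0-00✓ 0-01✓ 0-11✓ 00-0✓ 00-1✓ 000-✓ 001-✓ 01-1✓ 010-✓ 1-01✓ 1-10 11-1✓ 111-
Round 2: --01 -1-1 0--1 0-0- 00--
PIs = {--01, -010, -1-1, 0--1, 0-0-, 00--, 1-10, 111-}
Coverage chart:
  m0: 0-0-,00--
  m1: --01,0--1,0-0-,00--
  m2: -010,00--
  m3: 0--1,00--
  m4: 0-0- ←essential
  m5: --01,-1-1,0--1,0-0-
  m7: -1-1,0--1
  m9: --01 ←essential
  m10: -010,1-10
  m13: --01,-1-1
  m14: 1-10,111-
  m15: -1-1,111-
Essential: --01, 0-0-
Petrick residual → -010, 0--1, 111-
Min cover (5 terms): c'd + b'cd' + a'd + a'c' + abc

5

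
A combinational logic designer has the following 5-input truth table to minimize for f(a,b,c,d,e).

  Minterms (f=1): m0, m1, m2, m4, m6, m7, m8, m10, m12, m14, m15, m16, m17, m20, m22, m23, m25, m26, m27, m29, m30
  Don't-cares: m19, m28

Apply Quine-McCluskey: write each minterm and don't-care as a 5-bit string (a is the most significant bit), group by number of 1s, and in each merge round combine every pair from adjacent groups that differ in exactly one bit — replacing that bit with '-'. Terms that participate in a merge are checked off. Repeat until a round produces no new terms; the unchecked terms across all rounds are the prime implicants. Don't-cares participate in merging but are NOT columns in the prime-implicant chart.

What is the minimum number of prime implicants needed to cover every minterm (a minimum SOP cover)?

7

[col 0] 00000*, 00001*, 00010*, 00100*, 00110*, 00111*, 01000*, 01010*, 01100*, 01110*, 01111*, 10000*, 10001*, 10011*, 10100*, 10110*, 10111*, 11001*, 11010*, 11011*, 11100*, 11101*, 11110*
[col 1] -0000*, -0001*, -0100*, -0110*, -0111*, -1010*, -1100*, -1110*, 0-000*, 0-010*, 0-100*, 0-110*, 0-111*, 00-00*, 00-10*, 000-0*, 0000-*, 001-0*, 0011-*, 01-00*, 01-10*, 010-0*, 011-0*, 0111-*, 1-001*, 1-011*, 1-100*, 1-110*, 10-00*, 10-11, 100-1*, 1000-*, 101-0*, 1011-*, 11-01, 11-10*, 110-1*, 1101-, 111-0*, 1110-
[col 2] --100*, --110*, -0-00, -000-, -01-0*, -011-, -1-10, -11-0*, 0--00*, 0--10*, 0-0-0*, 0-1-0*, 0-11-, 00--0*, 01--0*, 1-0-1, 1-1-0*
[col 3] --1-0, 0---0
Prime implicants: --1-0, -0-00, -000-, -011-, -1-10, 0---0, 0-11-, 1-0-1, 10-11, 11-01, 1101-, 1110-
PI chart (minterm → PIs covering it):
  0 | -0-00,-000-,0---0
  1 | -000-  (sole → essential)
  2 | 0---0  (sole → essential)
  4 | --1-0,-0-00,0---0
  6 | --1-0,-011-,0---0,0-11-
  7 | -011-,0-11-
  8 | 0---0  (sole → essential)
  10 | -1-10,0---0
  12 | --1-0,0---0
  14 | --1-0,-1-10,0---0,0-11-
  15 | 0-11-  (sole → essential)
  16 | -0-00,-000-
  17 | -000-,1-0-1
  20 | --1-0,-0-00
  22 | --1-0,-011-
  23 | -011-,10-11
  25 | 1-0-1,11-01
  26 | -1-10,1101-
  27 | 1-0-1,1101-
  29 | 11-01,1110-
  30 | --1-0,-1-10
Essential prime implicants: -000-, 0---0, 0-11-
Petrick residual → --1-0, -011-, 11-01, 1101-
Minimum SOP uses 7 PIs: ce' + b'c'd' + b'cd + a'e' + a'cd + abd'e + abc'd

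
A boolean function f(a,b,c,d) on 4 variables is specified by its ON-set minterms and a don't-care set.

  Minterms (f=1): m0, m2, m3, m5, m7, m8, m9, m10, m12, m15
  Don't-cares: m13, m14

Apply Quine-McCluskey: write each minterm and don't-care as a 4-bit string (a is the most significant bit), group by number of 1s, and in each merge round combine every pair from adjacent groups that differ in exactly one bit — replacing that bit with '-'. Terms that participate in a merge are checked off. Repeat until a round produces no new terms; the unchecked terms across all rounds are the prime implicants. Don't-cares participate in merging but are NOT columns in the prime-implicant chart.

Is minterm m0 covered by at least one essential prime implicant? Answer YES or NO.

[col 0] 0000*, 0010*, 0011*, 0101*, 0111*, 1000*, 1001*, 1010*, 1100*, 1101*, 1110*, 1111*
[col 1] -000*, -010*, -101*, -111*, 0-11, 00-0*, 001-, 01-1*, 1-00*, 1-01*, 1-10*, 10-0*, 100-*, 11-0*, 11-1*, 110-*, 111-*
[col 2] -0-0, -1-1, 1--0, 1-0-, 11--
Prime implicants: -0-0, -1-1, 0-11, 001-, 1--0, 1-0-, 11--
PI chart (minterm → PIs covering it):
  0 | -0-0  (sole → essential)
  2 | -0-0,001-
  3 | 0-11,001-
  5 | -1-1  (sole → essential)
  7 | -1-1,0-11
  8 | -0-0,1--0,1-0-
  9 | 1-0-  (sole → essential)
  10 | -0-0,1--0
  12 | 1--0,1-0-,11--
  15 | -1-1,11--
Essential prime implicants: -0-0, -1-1, 1-0-

YES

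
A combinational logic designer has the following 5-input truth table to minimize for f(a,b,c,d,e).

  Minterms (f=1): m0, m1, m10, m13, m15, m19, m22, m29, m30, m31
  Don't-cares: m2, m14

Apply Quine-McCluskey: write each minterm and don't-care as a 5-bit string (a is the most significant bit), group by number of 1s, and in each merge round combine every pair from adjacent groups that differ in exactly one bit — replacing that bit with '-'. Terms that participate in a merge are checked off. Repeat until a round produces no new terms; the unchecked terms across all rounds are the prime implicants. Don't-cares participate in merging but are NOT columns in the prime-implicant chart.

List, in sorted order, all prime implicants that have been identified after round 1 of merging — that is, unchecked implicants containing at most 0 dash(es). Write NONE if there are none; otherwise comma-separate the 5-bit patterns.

Round 0: 00000✓ 00001✓ 00010✓ 01010✓ 01101✓ 01110✓ 01111✓ 10011 10110✓ 11101✓ 11110✓ 11111✓
Round 1: -1101✓ -1110✓ -1111✓ 0-010 000-0 0000- 01-10 011-1✓ 0111-✓ 1-110 111-1✓ 1111-✓
Round 2: -11-1 -111-
PIs = {-11-1, -111-, 0-010, 000-0, 0000-, 01-10, 1-110, 10011}

10011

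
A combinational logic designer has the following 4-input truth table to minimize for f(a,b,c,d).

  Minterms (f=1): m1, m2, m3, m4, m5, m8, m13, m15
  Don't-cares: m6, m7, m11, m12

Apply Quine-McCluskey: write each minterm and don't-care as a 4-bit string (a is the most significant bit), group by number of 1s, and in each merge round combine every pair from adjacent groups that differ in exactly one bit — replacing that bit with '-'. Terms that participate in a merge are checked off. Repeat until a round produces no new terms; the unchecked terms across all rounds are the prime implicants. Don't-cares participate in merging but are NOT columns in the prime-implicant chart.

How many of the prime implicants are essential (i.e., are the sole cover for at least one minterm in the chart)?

3

[col 0] 0001*, 0010*, 0011*, 0100*, 0101*, 0110*, 0111*, 1000*, 1011*, 1100*, 1101*, 1111*
[col 1] -011*, -100*, -101*, -111*, 0-01*, 0-10*, 0-11*, 00-1*, 001-*, 01-0*, 01-1*, 010-*, 011-*, 1-00, 1-11*, 11-1*, 110-*
[col 2] --11, -1-1, -10-, 0--1, 0-1-, 01--
Prime implicants: --11, -1-1, -10-, 0--1, 0-1-, 01--, 1-00
PI chart (minterm → PIs covering it):
  1 | 0--1  (sole → essential)
  2 | 0-1-  (sole → essential)
  3 | --11,0--1,0-1-
  4 | -10-,01--
  5 | -1-1,-10-,0--1,01--
  8 | 1-00  (sole → essential)
  13 | -1-1,-10-
  15 | --11,-1-1
Essential prime implicants: 0--1, 0-1-, 1-00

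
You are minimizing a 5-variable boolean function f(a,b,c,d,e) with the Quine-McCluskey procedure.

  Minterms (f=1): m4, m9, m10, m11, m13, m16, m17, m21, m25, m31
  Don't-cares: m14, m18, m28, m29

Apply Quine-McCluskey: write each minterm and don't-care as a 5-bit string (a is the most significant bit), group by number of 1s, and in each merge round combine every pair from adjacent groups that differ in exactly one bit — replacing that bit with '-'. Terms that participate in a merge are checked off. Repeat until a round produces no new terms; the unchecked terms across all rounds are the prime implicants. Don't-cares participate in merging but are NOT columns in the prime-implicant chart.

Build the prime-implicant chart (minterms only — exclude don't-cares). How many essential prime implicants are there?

4

[col 0] 00100, 01001*, 01010*, 01011*, 01101*, 01110*, 10000*, 10001*, 10010*, 10101*, 11001*, 11100*, 11101*, 11111*
[col 1] -1001*, -1101*, 01-01*, 01-10, 010-1, 0101-, 1-001*, 1-101*, 10-01*, 100-0, 1000-, 11-01*, 111-1, 1110-
[col 2] -1-01, 1--01
Prime implicants: -1-01, 00100, 01-10, 010-1, 0101-, 1--01, 100-0, 1000-, 111-1, 1110-
PI chart (minterm → PIs covering it):
  4 | 00100  (sole → essential)
  9 | -1-01,010-1
  10 | 01-10,0101-
  11 | 010-1,0101-
  13 | -1-01  (sole → essential)
  16 | 100-0,1000-
  17 | 1--01,1000-
  21 | 1--01  (sole → essential)
  25 | -1-01,1--01
  31 | 111-1  (sole → essential)
Essential prime implicants: -1-01, 00100, 1--01, 111-1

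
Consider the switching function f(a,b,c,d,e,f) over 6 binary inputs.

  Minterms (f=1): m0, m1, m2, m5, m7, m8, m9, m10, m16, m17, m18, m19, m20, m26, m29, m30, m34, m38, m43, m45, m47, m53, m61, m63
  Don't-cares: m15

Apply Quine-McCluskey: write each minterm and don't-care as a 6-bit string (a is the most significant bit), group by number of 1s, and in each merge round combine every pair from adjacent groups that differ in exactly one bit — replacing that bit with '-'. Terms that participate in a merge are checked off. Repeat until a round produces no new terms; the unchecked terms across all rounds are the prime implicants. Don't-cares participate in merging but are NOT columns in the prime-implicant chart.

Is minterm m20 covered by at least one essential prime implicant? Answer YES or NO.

Round 0: 000000✓ 000001✓ 000010✓ 000101✓ 000111✓ 001000✓ 001001✓ 001010✓ 001111✓ 010000✓ 010001✓ 010010✓ 010011✓ 010100✓ 011010✓ 011101✓ 011110✓ 100010✓ 100110✓ 101011✓ 101101✓ 101111✓ 110101✓ 111101✓ 111111✓
Round 1: -00010 -01111 -11101 0-0000✓ 0-0001✓ 0-0010✓ 0-1010✓ 00-000✓ 00-001✓ 00-010✓ 00-111 000-01 0000-0✓ 00000-✓ 0001-1 0010-0✓ 00100-✓ 01-010✓ 010-00 0100-0✓ 0100-1✓ 01000-✓ 01001-✓ 011-10 1-1101✓ 1-1111✓ 100-10 101-11 1011-1✓ 11-101 1111-1✓
Round 2: 0--010 0-00-0 0-000- 00-0-0 00-00- 0100-- 1-11-1
PIs = {-00010, -01111, -11101, 0--010, 0-00-0, 0-000-, 00-0-0, 00-00-, 00-111, 000-01, 0001-1, 010-00, 0100--, 011-10, 1-11-1, 100-10, 101-11, 11-101}
Coverage chart:
  m0: 0-00-0,0-000-,00-0-0,00-00-
  m1: 0-000-,00-00-,000-01
  m2: -00010,0--010,0-00-0,00-0-0
  m5: 000-01,0001-1
  m7: 00-111,0001-1
  m8: 00-0-0,00-00-
  m9: 00-00- ←essential
  m10: 0--010,00-0-0
  m16: 0-00-0,0-000-,010-00,0100--
  m17: 0-000-,0100--
  m18: 0--010,0-00-0,0100--
  m19: 0100-- ←essential
  m20: 010-00 ←essential
  m26: 0--010,011-10
  m29: -11101 ←essential
  m30: 011-10 ←essential
  m34: -00010,100-10
  m38: 100-10 ←essential
  m43: 101-11 ←essential
  m45: 1-11-1 ←essential
  m47: -01111,1-11-1,101-11
  m53: 11-101 ←essential
  m61: -11101,1-11-1,11-101
  m63: 1-11-1 ←essential
Essential: -11101, 00-00-, 010-00, 0100--, 011-10, 1-11-1, 100-10, 101-11, 11-101

YES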